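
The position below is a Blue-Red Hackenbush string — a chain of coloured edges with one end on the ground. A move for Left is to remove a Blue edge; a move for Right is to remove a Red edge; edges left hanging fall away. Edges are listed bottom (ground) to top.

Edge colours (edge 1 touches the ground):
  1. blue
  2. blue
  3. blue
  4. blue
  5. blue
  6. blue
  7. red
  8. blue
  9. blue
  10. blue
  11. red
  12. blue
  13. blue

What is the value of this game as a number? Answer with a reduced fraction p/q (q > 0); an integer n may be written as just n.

759/128

Recurse on prefixes of the 13-edge string blue blue blue blue blue blue red blue blue blue red blue blue:
G_1 [b]  L=[0]  R=[]  -> 1
G_2 [bb]  L=[0; 1]  R=[]  -> 2
G_3 [bbb]  L=[0; 1; 2]  R=[]  -> 3
G_4 [bbbb]  L=[0; 1; 2; 3]  R=[]  -> 4
G_5 [bbbbb]  L=[0; 1; 2; 3; 4]  R=[]  -> 5
G_6 [bbbbbb]  L=[0; 1; 2; 3; 4; 5]  R=[]  -> 6
G_7 [bbbbbbr]  L=[0; 1; 2; 3; 4; 5]  R=[6]  -> 11/2
G_8 [bbbbbbrb]  L=[0; 1; 2; 3; 4; 5; 11/2]  R=[6]  -> 23/4
G_9 [bbbbbbrbb]  L=[0; 1; 2; 3; 4; 5; 11/2; 23/4]  R=[6]  -> 47/8
G_10 [bbbbbbrbbb]  L=[0; 1; 2; 3; 4; 5; 11/2; 23/4; 47/8]  R=[6]  -> 95/16
G_11 [bbbbbbrbbbr]  L=[0; 1; 2; 3; 4; 5; 11/2; 23/4; 47/8]  R=[95/16; 6]  -> 189/32
G_12 [bbbbbbrbbbrb]  L=[0; 1; 2; 3; 4; 5; 11/2; 23/4; 47/8; 189/32]  R=[95/16; 6]  -> 379/64
G_13 [bbbbbbrbbbrbb]  L=[0; 1; 2; 3; 4; 5; 11/2; 23/4; 47/8; 189/32; 379/64]  R=[95/16; 6]  -> 759/128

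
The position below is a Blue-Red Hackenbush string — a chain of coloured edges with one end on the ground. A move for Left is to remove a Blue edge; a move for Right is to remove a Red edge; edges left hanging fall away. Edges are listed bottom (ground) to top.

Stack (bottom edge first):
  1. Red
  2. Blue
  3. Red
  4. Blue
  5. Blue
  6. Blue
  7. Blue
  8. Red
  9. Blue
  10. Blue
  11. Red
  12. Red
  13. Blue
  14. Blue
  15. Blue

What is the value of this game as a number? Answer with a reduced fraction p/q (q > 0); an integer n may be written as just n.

edge 1 of 15 (Red): { — | 0 } -> -1
edge 2 of 15 (Blue): { -1 | 0 } -> -1/2
edge 3 of 15 (Red): { -1 | -1/2,0 } -> -3/4
edge 4 of 15 (Blue): { -1,-3/4 | -1/2,0 } -> -5/8
edge 5 of 15 (Blue): { -1,-3/4,-5/8 | -1/2,0 } -> -9/16
edge 6 of 15 (Blue): { -1,-3/4,-5/8,-9/16 | -1/2,0 } -> -17/32
edge 7 of 15 (Blue): { -1,-3/4,-5/8,-9/16,-17/32 | -1/2,0 } -> -33/64
edge 8 of 15 (Red): { -1,-3/4,-5/8,-9/16,-17/32 | -33/64,-1/2,0 } -> -67/128
edge 9 of 15 (Blue): { -1,-3/4,-5/8,-9/16,-17/32,-67/128 | -33/64,-1/2,0 } -> -133/256
edge 10 of 15 (Blue): { -1,-3/4,-5/8,-9/16,-17/32,-67/128,-133/256 | -33/64,-1/2,0 } -> -265/512
edge 11 of 15 (Red): { -1,-3/4,-5/8,-9/16,-17/32,-67/128,-133/256 | -265/512,-33/64,-1/2,0 } -> -531/1024
edge 12 of 15 (Red): { -1,-3/4,-5/8,-9/16,-17/32,-67/128,-133/256 | -531/1024,-265/512,-33/64,-1/2,0 } -> -1063/2048
edge 13 of 15 (Blue): { -1,-3/4,-5/8,-9/16,-17/32,-67/128,-133/256,-1063/2048 | -531/1024,-265/512,-33/64,-1/2,0 } -> -2125/4096
edge 14 of 15 (Blue): { -1,-3/4,-5/8,-9/16,-17/32,-67/128,-133/256,-1063/2048,-2125/4096 | -531/1024,-265/512,-33/64,-1/2,0 } -> -4249/8192
edge 15 of 15 (Blue): { -1,-3/4,-5/8,-9/16,-17/32,-67/128,-133/256,-1063/2048,-2125/4096,-4249/8192 | -531/1024,-265/512,-33/64,-1/2,0 } -> -8497/16384

-8497/16384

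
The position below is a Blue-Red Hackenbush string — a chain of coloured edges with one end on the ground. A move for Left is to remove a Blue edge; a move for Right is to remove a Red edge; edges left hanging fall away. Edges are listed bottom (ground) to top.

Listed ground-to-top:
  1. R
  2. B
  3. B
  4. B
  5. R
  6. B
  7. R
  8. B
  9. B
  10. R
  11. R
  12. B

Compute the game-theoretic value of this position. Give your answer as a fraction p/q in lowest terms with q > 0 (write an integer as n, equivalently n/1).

-333/2048

Build G(s[:k]) for k = 1..12, string s = R B B B R B R B B R R B.
edge 1 of 12 (R): { none | 0 } — -1
edge 2 of 12 (B): { -1 | 0 } — -1/2
edge 3 of 12 (B): { -1 -1/2 | 0 } — -1/4
edge 4 of 12 (B): { -1 -1/2 -1/4 | 0 } — -1/8
edge 5 of 12 (R): { -1 -1/2 -1/4 | -1/8 0 } — -3/16
edge 6 of 12 (B): { -1 -1/2 -1/4 -3/16 | -1/8 0 } — -5/32
edge 7 of 12 (R): { -1 -1/2 -1/4 -3/16 | -5/32 -1/8 0 } — -11/64
edge 8 of 12 (B): { -1 -1/2 -1/4 -3/16 -11/64 | -5/32 -1/8 0 } — -21/128
edge 9 of 12 (B): { -1 -1/2 -1/4 -3/16 -11/64 -21/128 | -5/32 -1/8 0 } — -41/256
edge 10 of 12 (R): { -1 -1/2 -1/4 -3/16 -11/64 -21/128 | -41/256 -5/32 -1/8 0 } — -83/512
edge 11 of 12 (R): { -1 -1/2 -1/4 -3/16 -11/64 -21/128 | -83/512 -41/256 -5/32 -1/8 0 } — -167/1024
edge 12 of 12 (B): { -1 -1/2 -1/4 -3/16 -11/64 -21/128 -167/1024 | -83/512 -41/256 -5/32 -1/8 0 } — -333/2048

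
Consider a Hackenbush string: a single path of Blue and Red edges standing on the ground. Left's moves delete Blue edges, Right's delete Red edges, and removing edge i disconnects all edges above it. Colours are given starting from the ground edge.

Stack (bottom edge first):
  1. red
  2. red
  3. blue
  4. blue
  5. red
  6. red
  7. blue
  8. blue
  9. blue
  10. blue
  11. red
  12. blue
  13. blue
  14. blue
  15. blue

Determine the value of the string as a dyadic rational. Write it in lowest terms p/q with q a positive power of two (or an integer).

-11297/8192

Build v(s[:k]) for k = 1..15, string s = red red blue blue red red blue blue blue blue red blue blue blue blue.
step 1: add red to get r; options L={  } R={ 0 } → -1
step 2: add red to get rr; options L={  } R={ -1, 0 } → -2
step 3: add blue to get rrb; options L={ -2 } R={ -1, 0 } → -3/2
step 4: add blue to get rrbb; options L={ -2, -3/2 } R={ -1, 0 } → -5/4
step 5: add red to get rrbbr; options L={ -2, -3/2 } R={ -5/4, -1, 0 } → -11/8
step 6: add red to get rrbbrr; options L={ -2, -3/2 } R={ -11/8, -5/4, -1, 0 } → -23/16
step 7: add blue to get rrbbrrb; options L={ -2, -3/2, -23/16 } R={ -11/8, -5/4, -1, 0 } → -45/32
step 8: add blue to get rrbbrrbb; options L={ -2, -3/2, -23/16, -45/32 } R={ -11/8, -5/4, -1, 0 } → -89/64
step 9: add blue to get rrbbrrbbb; options L={ -2, -3/2, -23/16, -45/32, -89/64 } R={ -11/8, -5/4, -1, 0 } → -177/128
step 10: add blue to get rrbbrrbbbb; options L={ -2, -3/2, -23/16, -45/32, -89/64, -177/128 } R={ -11/8, -5/4, -1, 0 } → -353/256
step 11: add red to get rrbbrrbbbbr; options L={ -2, -3/2, -23/16, -45/32, -89/64, -177/128 } R={ -353/256, -11/8, -5/4, -1, 0 } → -707/512
step 12: add blue to get rrbbrrbbbbrb; options L={ -2, -3/2, -23/16, -45/32, -89/64, -177/128, -707/512 } R={ -353/256, -11/8, -5/4, -1, 0 } → -1413/1024
step 13: add blue to get rrbbrrbbbbrbb; options L={ -2, -3/2, -23/16, -45/32, -89/64, -177/128, -707/512, -1413/1024 } R={ -353/256, -11/8, -5/4, -1, 0 } → -2825/2048
step 14: add blue to get rrbbrrbbbbrbbb; options L={ -2, -3/2, -23/16, -45/32, -89/64, -177/128, -707/512, -1413/1024, -2825/2048 } R={ -353/256, -11/8, -5/4, -1, 0 } → -5649/4096
step 15: add blue to get rrbbrrbbbbrbbbb; options L={ -2, -3/2, -23/16, -45/32, -89/64, -177/128, -707/512, -1413/1024, -2825/2048, -5649/4096 } R={ -353/256, -11/8, -5/4, -1, 0 } → -11297/8192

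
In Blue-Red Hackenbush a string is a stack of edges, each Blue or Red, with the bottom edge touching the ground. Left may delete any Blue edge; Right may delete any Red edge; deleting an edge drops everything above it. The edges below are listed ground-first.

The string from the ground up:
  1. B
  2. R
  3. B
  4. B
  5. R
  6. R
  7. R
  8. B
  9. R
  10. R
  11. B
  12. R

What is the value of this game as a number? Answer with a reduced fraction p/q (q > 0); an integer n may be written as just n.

1573/2048

Recurse on prefixes of the 12-edge string B R B B R R R B R R B R:
value_1 [B]  L=[0]  R=[·]  = 1
value_2 [BR]  L=[0]  R=[1]  = 1/2
value_3 [BRB]  L=[0 1/2]  R=[1]  = 3/4
value_4 [BRBB]  L=[0 1/2 3/4]  R=[1]  = 7/8
value_5 [BRBBR]  L=[0 1/2 3/4]  R=[7/8 1]  = 13/16
value_6 [BRBBRR]  L=[0 1/2 3/4]  R=[13/16 7/8 1]  = 25/32
value_7 [BRBBRRR]  L=[0 1/2 3/4]  R=[25/32 13/16 7/8 1]  = 49/64
value_8 [BRBBRRRB]  L=[0 1/2 3/4 49/64]  R=[25/32 13/16 7/8 1]  = 99/128
value_9 [BRBBRRRBR]  L=[0 1/2 3/4 49/64]  R=[99/128 25/32 13/16 7/8 1]  = 197/256
value_10 [BRBBRRRBRR]  L=[0 1/2 3/4 49/64]  R=[197/256 99/128 25/32 13/16 7/8 1]  = 393/512
value_11 [BRBBRRRBRRB]  L=[0 1/2 3/4 49/64 393/512]  R=[197/256 99/128 25/32 13/16 7/8 1]  = 787/1024
value_12 [BRBBRRRBRRBR]  L=[0 1/2 3/4 49/64 393/512]  R=[787/1024 197/256 99/128 25/32 13/16 7/8 1]  = 1573/2048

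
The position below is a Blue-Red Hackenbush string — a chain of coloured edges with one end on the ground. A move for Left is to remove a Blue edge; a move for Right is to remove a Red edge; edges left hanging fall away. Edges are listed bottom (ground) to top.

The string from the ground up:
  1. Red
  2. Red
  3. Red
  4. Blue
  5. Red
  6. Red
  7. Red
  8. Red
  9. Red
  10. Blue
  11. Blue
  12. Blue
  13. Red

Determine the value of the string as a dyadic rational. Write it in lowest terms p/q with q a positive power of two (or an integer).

-3043/1024

Recurse on prefixes of the 13-edge string Red Red Red Blue Red Red Red Red Red Blue Blue Blue Red:
step 1: add Red to get R; options L={ — } R={ 0 } so -1
step 2: add Red to get RR; options L={ — } R={ -1, 0 } so -2
step 3: add Red to get RRR; options L={ — } R={ -2, -1, 0 } so -3
step 4: add Blue to get RRRB; options L={ -3 } R={ -2, -1, 0 } so -5/2
step 5: add Red to get RRRBR; options L={ -3 } R={ -5/2, -2, -1, 0 } so -11/4
step 6: add Red to get RRRBRR; options L={ -3 } R={ -11/4, -5/2, -2, -1, 0 } so -23/8
step 7: add Red to get RRRBRRR; options L={ -3 } R={ -23/8, -11/4, -5/2, -2, -1, 0 } so -47/16
step 8: add Red to get RRRBRRRR; options L={ -3 } R={ -47/16, -23/8, -11/4, -5/2, -2, -1, 0 } so -95/32
step 9: add Red to get RRRBRRRRR; options L={ -3 } R={ -95/32, -47/16, -23/8, -11/4, -5/2, -2, -1, 0 } so -191/64
step 10: add Blue to get RRRBRRRRRB; options L={ -3, -191/64 } R={ -95/32, -47/16, -23/8, -11/4, -5/2, -2, -1, 0 } so -381/128
step 11: add Blue to get RRRBRRRRRBB; options L={ -3, -191/64, -381/128 } R={ -95/32, -47/16, -23/8, -11/4, -5/2, -2, -1, 0 } so -761/256
step 12: add Blue to get RRRBRRRRRBBB; options L={ -3, -191/64, -381/128, -761/256 } R={ -95/32, -47/16, -23/8, -11/4, -5/2, -2, -1, 0 } so -1521/512
step 13: add Red to get RRRBRRRRRBBBR; options L={ -3, -191/64, -381/128, -761/256 } R={ -1521/512, -95/32, -47/16, -23/8, -11/4, -5/2, -2, -1, 0 } so -3043/1024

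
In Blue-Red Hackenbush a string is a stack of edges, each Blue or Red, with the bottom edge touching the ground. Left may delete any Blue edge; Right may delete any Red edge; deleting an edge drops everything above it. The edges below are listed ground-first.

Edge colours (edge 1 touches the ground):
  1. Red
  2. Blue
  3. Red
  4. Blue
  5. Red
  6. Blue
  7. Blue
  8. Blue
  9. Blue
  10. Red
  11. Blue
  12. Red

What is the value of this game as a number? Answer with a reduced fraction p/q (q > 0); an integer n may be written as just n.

-1291/2048

R: Left {  }, Right { 0 } = simplest -1
RB: Left { -1 }, Right { 0 } = simplest -1/2
RBR: Left { -1 }, Right { -1/2, 0 } = simplest -3/4
RBRB: Left { -1, -3/4 }, Right { -1/2, 0 } = simplest -5/8
RBRBR: Left { -1, -3/4 }, Right { -5/8, -1/2, 0 } = simplest -11/16
RBRBRB: Left { -1, -3/4, -11/16 }, Right { -5/8, -1/2, 0 } = simplest -21/32
RBRBRBB: Left { -1, -3/4, -11/16, -21/32 }, Right { -5/8, -1/2, 0 } = simplest -41/64
RBRBRBBB: Left { -1, -3/4, -11/16, -21/32, -41/64 }, Right { -5/8, -1/2, 0 } = simplest -81/128
RBRBRBBBB: Left { -1, -3/4, -11/16, -21/32, -41/64, -81/128 }, Right { -5/8, -1/2, 0 } = simplest -161/256
RBRBRBBBBR: Left { -1, -3/4, -11/16, -21/32, -41/64, -81/128 }, Right { -161/256, -5/8, -1/2, 0 } = simplest -323/512
RBRBRBBBBRB: Left { -1, -3/4, -11/16, -21/32, -41/64, -81/128, -323/512 }, Right { -161/256, -5/8, -1/2, 0 } = simplest -645/1024
RBRBRBBBBRBR: Left { -1, -3/4, -11/16, -21/32, -41/64, -81/128, -323/512 }, Right { -645/1024, -161/256, -5/8, -1/2, 0 } = simplest -1291/2048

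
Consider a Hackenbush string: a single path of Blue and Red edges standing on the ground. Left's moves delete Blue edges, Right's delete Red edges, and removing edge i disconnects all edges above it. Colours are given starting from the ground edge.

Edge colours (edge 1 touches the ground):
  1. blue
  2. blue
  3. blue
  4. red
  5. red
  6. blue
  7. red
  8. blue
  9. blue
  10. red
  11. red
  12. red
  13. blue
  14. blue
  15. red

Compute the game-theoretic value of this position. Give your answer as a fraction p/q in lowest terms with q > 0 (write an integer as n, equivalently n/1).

Recurse on prefixes of the 15-edge string blue blue blue red red blue red blue blue red red red blue blue red:
b: Left { 0 }, Right { — } => simplest 1
bb: Left { 0; 1 }, Right { — } => simplest 2
bbb: Left { 0; 1; 2 }, Right { — } => simplest 3
bbbr: Left { 0; 1; 2 }, Right { 3 } => simplest 5/2
bbbrr: Left { 0; 1; 2 }, Right { 5/2; 3 } => simplest 9/4
bbbrrb: Left { 0; 1; 2; 9/4 }, Right { 5/2; 3 } => simplest 19/8
bbbrrbr: Left { 0; 1; 2; 9/4 }, Right { 19/8; 5/2; 3 } => simplest 37/16
bbbrrbrb: Left { 0; 1; 2; 9/4; 37/16 }, Right { 19/8; 5/2; 3 } => simplest 75/32
bbbrrbrbb: Left { 0; 1; 2; 9/4; 37/16; 75/32 }, Right { 19/8; 5/2; 3 } => simplest 151/64
bbbrrbrbbr: Left { 0; 1; 2; 9/4; 37/16; 75/32 }, Right { 151/64; 19/8; 5/2; 3 } => simplest 301/128
bbbrrbrbbrr: Left { 0; 1; 2; 9/4; 37/16; 75/32 }, Right { 301/128; 151/64; 19/8; 5/2; 3 } => simplest 601/256
bbbrrbrbbrrr: Left { 0; 1; 2; 9/4; 37/16; 75/32 }, Right { 601/256; 301/128; 151/64; 19/8; 5/2; 3 } => simplest 1201/512
bbbrrbrbbrrrb: Left { 0; 1; 2; 9/4; 37/16; 75/32; 1201/512 }, Right { 601/256; 301/128; 151/64; 19/8; 5/2; 3 } => simplest 2403/1024
bbbrrbrbbrrrbb: Left { 0; 1; 2; 9/4; 37/16; 75/32; 1201/512; 2403/1024 }, Right { 601/256; 301/128; 151/64; 19/8; 5/2; 3 } => simplest 4807/2048
bbbrrbrbbrrrbbr: Left { 0; 1; 2; 9/4; 37/16; 75/32; 1201/512; 2403/1024 }, Right { 4807/2048; 601/256; 301/128; 151/64; 19/8; 5/2; 3 } => simplest 9613/4096

9613/4096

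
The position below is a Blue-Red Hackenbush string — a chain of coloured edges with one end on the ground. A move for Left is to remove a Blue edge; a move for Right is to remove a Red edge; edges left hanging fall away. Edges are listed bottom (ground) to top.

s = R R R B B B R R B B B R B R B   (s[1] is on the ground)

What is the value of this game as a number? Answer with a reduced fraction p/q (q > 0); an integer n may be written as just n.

Prefix values for R R R B B B R R B B B R B R B via {L|R} + simplicity:
g_1 [R]  L=[(no moves)]  R=[0]  = -1
g_2 [RR]  L=[(no moves)]  R=[-1, 0]  = -2
g_3 [RRR]  L=[(no moves)]  R=[-2, -1, 0]  = -3
g_4 [RRRB]  L=[-3]  R=[-2, -1, 0]  = -5/2
g_5 [RRRBB]  L=[-3, -5/2]  R=[-2, -1, 0]  = -9/4
g_6 [RRRBBB]  L=[-3, -5/2, -9/4]  R=[-2, -1, 0]  = -17/8
g_7 [RRRBBBR]  L=[-3, -5/2, -9/4]  R=[-17/8, -2, -1, 0]  = -35/16
g_8 [RRRBBBRR]  L=[-3, -5/2, -9/4]  R=[-35/16, -17/8, -2, -1, 0]  = -71/32
g_9 [RRRBBBRRB]  L=[-3, -5/2, -9/4, -71/32]  R=[-35/16, -17/8, -2, -1, 0]  = -141/64
g_10 [RRRBBBRRBB]  L=[-3, -5/2, -9/4, -71/32, -141/64]  R=[-35/16, -17/8, -2, -1, 0]  = -281/128
g_11 [RRRBBBRRBBB]  L=[-3, -5/2, -9/4, -71/32, -141/64, -281/128]  R=[-35/16, -17/8, -2, -1, 0]  = -561/256
g_12 [RRRBBBRRBBBR]  L=[-3, -5/2, -9/4, -71/32, -141/64, -281/128]  R=[-561/256, -35/16, -17/8, -2, -1, 0]  = -1123/512
g_13 [RRRBBBRRBBBRB]  L=[-3, -5/2, -9/4, -71/32, -141/64, -281/128, -1123/512]  R=[-561/256, -35/16, -17/8, -2, -1, 0]  = -2245/1024
g_14 [RRRBBBRRBBBRBR]  L=[-3, -5/2, -9/4, -71/32, -141/64, -281/128, -1123/512]  R=[-2245/1024, -561/256, -35/16, -17/8, -2, -1, 0]  = -4491/2048
g_15 [RRRBBBRRBBBRBRB]  L=[-3, -5/2, -9/4, -71/32, -141/64, -281/128, -1123/512, -4491/2048]  R=[-2245/1024, -561/256, -35/16, -17/8, -2, -1, 0]  = -8981/4096

-8981/4096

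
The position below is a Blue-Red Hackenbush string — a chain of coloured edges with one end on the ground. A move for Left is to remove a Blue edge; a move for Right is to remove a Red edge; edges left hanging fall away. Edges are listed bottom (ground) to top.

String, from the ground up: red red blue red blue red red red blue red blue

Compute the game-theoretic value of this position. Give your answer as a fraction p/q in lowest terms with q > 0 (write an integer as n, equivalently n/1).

Recurse on prefixes of the 11-edge string red red blue red blue red red red blue red blue:
edge 1 of 11 (red): {  | 0 } so -1
edge 2 of 11 (red): {  | -1,0 } so -2
edge 3 of 11 (blue): { -2 | -1,0 } so -3/2
edge 4 of 11 (red): { -2 | -3/2,-1,0 } so -7/4
edge 5 of 11 (blue): { -2,-7/4 | -3/2,-1,0 } so -13/8
edge 6 of 11 (red): { -2,-7/4 | -13/8,-3/2,-1,0 } so -27/16
edge 7 of 11 (red): { -2,-7/4 | -27/16,-13/8,-3/2,-1,0 } so -55/32
edge 8 of 11 (red): { -2,-7/4 | -55/32,-27/16,-13/8,-3/2,-1,0 } so -111/64
edge 9 of 11 (blue): { -2,-7/4,-111/64 | -55/32,-27/16,-13/8,-3/2,-1,0 } so -221/128
edge 10 of 11 (red): { -2,-7/4,-111/64 | -221/128,-55/32,-27/16,-13/8,-3/2,-1,0 } so -443/256
edge 11 of 11 (blue): { -2,-7/4,-111/64,-443/256 | -221/128,-55/32,-27/16,-13/8,-3/2,-1,0 } so -885/512

-885/512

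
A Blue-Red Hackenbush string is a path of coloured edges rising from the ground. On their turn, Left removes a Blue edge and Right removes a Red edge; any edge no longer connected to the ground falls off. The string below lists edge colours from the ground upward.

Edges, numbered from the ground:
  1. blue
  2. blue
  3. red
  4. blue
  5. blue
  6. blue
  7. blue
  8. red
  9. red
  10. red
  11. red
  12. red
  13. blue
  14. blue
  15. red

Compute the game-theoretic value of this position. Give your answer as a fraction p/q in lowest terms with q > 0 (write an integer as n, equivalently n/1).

Prefix values for blue blue red blue blue blue blue red red red red red blue blue red via {L|R} + simplicity:
b: Left { 0 }, Right {  } → simplest 1
bb: Left { 0,1 }, Right {  } → simplest 2
bbr: Left { 0,1 }, Right { 2 } → simplest 3/2
bbrb: Left { 0,1,3/2 }, Right { 2 } → simplest 7/4
bbrbb: Left { 0,1,3/2,7/4 }, Right { 2 } → simplest 15/8
bbrbbb: Left { 0,1,3/2,7/4,15/8 }, Right { 2 } → simplest 31/16
bbrbbbb: Left { 0,1,3/2,7/4,15/8,31/16 }, Right { 2 } → simplest 63/32
bbrbbbbr: Left { 0,1,3/2,7/4,15/8,31/16 }, Right { 63/32,2 } → simplest 125/64
bbrbbbbrr: Left { 0,1,3/2,7/4,15/8,31/16 }, Right { 125/64,63/32,2 } → simplest 249/128
bbrbbbbrrr: Left { 0,1,3/2,7/4,15/8,31/16 }, Right { 249/128,125/64,63/32,2 } → simplest 497/256
bbrbbbbrrrr: Left { 0,1,3/2,7/4,15/8,31/16 }, Right { 497/256,249/128,125/64,63/32,2 } → simplest 993/512
bbrbbbbrrrrr: Left { 0,1,3/2,7/4,15/8,31/16 }, Right { 993/512,497/256,249/128,125/64,63/32,2 } → simplest 1985/1024
bbrbbbbrrrrrb: Left { 0,1,3/2,7/4,15/8,31/16,1985/1024 }, Right { 993/512,497/256,249/128,125/64,63/32,2 } → simplest 3971/2048
bbrbbbbrrrrrbb: Left { 0,1,3/2,7/4,15/8,31/16,1985/1024,3971/2048 }, Right { 993/512,497/256,249/128,125/64,63/32,2 } → simplest 7943/4096
bbrbbbbrrrrrbbr: Left { 0,1,3/2,7/4,15/8,31/16,1985/1024,3971/2048 }, Right { 7943/4096,993/512,497/256,249/128,125/64,63/32,2 } → simplest 15885/8192

15885/8192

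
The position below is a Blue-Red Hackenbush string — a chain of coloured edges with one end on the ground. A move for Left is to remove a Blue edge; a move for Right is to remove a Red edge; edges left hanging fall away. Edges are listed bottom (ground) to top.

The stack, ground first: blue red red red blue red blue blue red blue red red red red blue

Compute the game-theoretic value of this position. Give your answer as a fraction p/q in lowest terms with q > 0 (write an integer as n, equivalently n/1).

2883/16384

Build g(s[:k]) for k = 1..15, string s = blue red red red blue red blue blue red blue red red red red blue.
step 1: add blue to get b; options L={ 0 } R={  } => 1
step 2: add red to get br; options L={ 0 } R={ 1 } => 1/2
step 3: add red to get brr; options L={ 0 } R={ 1/2; 1 } => 1/4
step 4: add red to get brrr; options L={ 0 } R={ 1/4; 1/2; 1 } => 1/8
step 5: add blue to get brrrb; options L={ 0; 1/8 } R={ 1/4; 1/2; 1 } => 3/16
step 6: add red to get brrrbr; options L={ 0; 1/8 } R={ 3/16; 1/4; 1/2; 1 } => 5/32
step 7: add blue to get brrrbrb; options L={ 0; 1/8; 5/32 } R={ 3/16; 1/4; 1/2; 1 } => 11/64
step 8: add blue to get brrrbrbb; options L={ 0; 1/8; 5/32; 11/64 } R={ 3/16; 1/4; 1/2; 1 } => 23/128
step 9: add red to get brrrbrbbr; options L={ 0; 1/8; 5/32; 11/64 } R={ 23/128; 3/16; 1/4; 1/2; 1 } => 45/256
step 10: add blue to get brrrbrbbrb; options L={ 0; 1/8; 5/32; 11/64; 45/256 } R={ 23/128; 3/16; 1/4; 1/2; 1 } => 91/512
step 11: add red to get brrrbrbbrbr; options L={ 0; 1/8; 5/32; 11/64; 45/256 } R={ 91/512; 23/128; 3/16; 1/4; 1/2; 1 } => 181/1024
step 12: add red to get brrrbrbbrbrr; options L={ 0; 1/8; 5/32; 11/64; 45/256 } R={ 181/1024; 91/512; 23/128; 3/16; 1/4; 1/2; 1 } => 361/2048
step 13: add red to get brrrbrbbrbrrr; options L={ 0; 1/8; 5/32; 11/64; 45/256 } R={ 361/2048; 181/1024; 91/512; 23/128; 3/16; 1/4; 1/2; 1 } => 721/4096
step 14: add red to get brrrbrbbrbrrrr; options L={ 0; 1/8; 5/32; 11/64; 45/256 } R={ 721/4096; 361/2048; 181/1024; 91/512; 23/128; 3/16; 1/4; 1/2; 1 } => 1441/8192
step 15: add blue to get brrrbrbbrbrrrrb; options L={ 0; 1/8; 5/32; 11/64; 45/256; 1441/8192 } R={ 721/4096; 361/2048; 181/1024; 91/512; 23/128; 3/16; 1/4; 1/2; 1 } => 2883/16384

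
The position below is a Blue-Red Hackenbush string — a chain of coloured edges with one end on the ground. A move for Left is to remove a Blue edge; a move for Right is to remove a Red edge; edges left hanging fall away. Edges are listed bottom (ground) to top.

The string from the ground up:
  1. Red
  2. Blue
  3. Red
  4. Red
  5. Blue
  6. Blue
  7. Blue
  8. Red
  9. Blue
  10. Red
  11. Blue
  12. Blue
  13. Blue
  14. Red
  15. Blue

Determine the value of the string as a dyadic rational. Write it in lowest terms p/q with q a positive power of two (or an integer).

-12613/16384

v(R) = { ∅ | 0 } — -1
v(RB) = { -1 | 0 } — -1/2
v(RBR) = { -1 | -1/2 0 } — -3/4
v(RBRR) = { -1 | -3/4 -1/2 0 } — -7/8
v(RBRRB) = { -1 -7/8 | -3/4 -1/2 0 } — -13/16
v(RBRRBB) = { -1 -7/8 -13/16 | -3/4 -1/2 0 } — -25/32
v(RBRRBBB) = { -1 -7/8 -13/16 -25/32 | -3/4 -1/2 0 } — -49/64
v(RBRRBBBR) = { -1 -7/8 -13/16 -25/32 | -49/64 -3/4 -1/2 0 } — -99/128
v(RBRRBBBRB) = { -1 -7/8 -13/16 -25/32 -99/128 | -49/64 -3/4 -1/2 0 } — -197/256
v(RBRRBBBRBR) = { -1 -7/8 -13/16 -25/32 -99/128 | -197/256 -49/64 -3/4 -1/2 0 } — -395/512
v(RBRRBBBRBRB) = { -1 -7/8 -13/16 -25/32 -99/128 -395/512 | -197/256 -49/64 -3/4 -1/2 0 } — -789/1024
v(RBRRBBBRBRBB) = { -1 -7/8 -13/16 -25/32 -99/128 -395/512 -789/1024 | -197/256 -49/64 -3/4 -1/2 0 } — -1577/2048
v(RBRRBBBRBRBBB) = { -1 -7/8 -13/16 -25/32 -99/128 -395/512 -789/1024 -1577/2048 | -197/256 -49/64 -3/4 -1/2 0 } — -3153/4096
v(RBRRBBBRBRBBBR) = { -1 -7/8 -13/16 -25/32 -99/128 -395/512 -789/1024 -1577/2048 | -3153/4096 -197/256 -49/64 -3/4 -1/2 0 } — -6307/8192
v(RBRRBBBRBRBBBRB) = { -1 -7/8 -13/16 -25/32 -99/128 -395/512 -789/1024 -1577/2048 -6307/8192 | -3153/4096 -197/256 -49/64 -3/4 -1/2 0 } — -12613/16384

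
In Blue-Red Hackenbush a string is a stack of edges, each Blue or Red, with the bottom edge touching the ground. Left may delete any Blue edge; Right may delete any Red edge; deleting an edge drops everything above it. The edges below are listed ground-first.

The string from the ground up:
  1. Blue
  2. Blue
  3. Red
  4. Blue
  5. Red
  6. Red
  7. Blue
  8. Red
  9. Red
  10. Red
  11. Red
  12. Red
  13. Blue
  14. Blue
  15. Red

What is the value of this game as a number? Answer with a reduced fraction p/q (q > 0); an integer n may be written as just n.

1 of 15 · B · max L 0 · min R +∞ so 1
2 of 15 · BB · max L 1 · min R +∞ so 2
3 of 15 · BBR · max L 1 · min R 2 so 3/2
4 of 15 · BBRB · max L 3/2 · min R 2 so 7/4
5 of 15 · BBRBR · max L 3/2 · min R 7/4 so 13/8
6 of 15 · BBRBRR · max L 3/2 · min R 13/8 so 25/16
7 of 15 · BBRBRRB · max L 25/16 · min R 13/8 so 51/32
8 of 15 · BBRBRRBR · max L 25/16 · min R 51/32 so 101/64
9 of 15 · BBRBRRBRR · max L 25/16 · min R 101/64 so 201/128
10 of 15 · BBRBRRBRRR · max L 25/16 · min R 201/128 so 401/256
11 of 15 · BBRBRRBRRRR · max L 25/16 · min R 401/256 so 801/512
12 of 15 · BBRBRRBRRRRR · max L 25/16 · min R 801/512 so 1601/1024
13 of 15 · BBRBRRBRRRRRB · max L 1601/1024 · min R 801/512 so 3203/2048
14 of 15 · BBRBRRBRRRRRBB · max L 3203/2048 · min R 801/512 so 6407/4096
15 of 15 · BBRBRRBRRRRRBBR · max L 3203/2048 · min R 6407/4096 so 12813/8192

12813/8192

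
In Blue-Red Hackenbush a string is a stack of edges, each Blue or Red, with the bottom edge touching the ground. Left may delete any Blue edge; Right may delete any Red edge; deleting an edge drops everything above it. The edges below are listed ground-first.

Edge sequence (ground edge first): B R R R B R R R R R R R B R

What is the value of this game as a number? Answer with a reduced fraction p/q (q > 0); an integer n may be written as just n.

1029/8192

edge 1 of 14 (B): { 0 | ∅ } → 1
edge 2 of 14 (R): { 0 | 1 } → 1/2
edge 3 of 14 (R): { 0 | 1/2 1 } → 1/4
edge 4 of 14 (R): { 0 | 1/4 1/2 1 } → 1/8
edge 5 of 14 (B): { 0 1/8 | 1/4 1/2 1 } → 3/16
edge 6 of 14 (R): { 0 1/8 | 3/16 1/4 1/2 1 } → 5/32
edge 7 of 14 (R): { 0 1/8 | 5/32 3/16 1/4 1/2 1 } → 9/64
edge 8 of 14 (R): { 0 1/8 | 9/64 5/32 3/16 1/4 1/2 1 } → 17/128
edge 9 of 14 (R): { 0 1/8 | 17/128 9/64 5/32 3/16 1/4 1/2 1 } → 33/256
edge 10 of 14 (R): { 0 1/8 | 33/256 17/128 9/64 5/32 3/16 1/4 1/2 1 } → 65/512
edge 11 of 14 (R): { 0 1/8 | 65/512 33/256 17/128 9/64 5/32 3/16 1/4 1/2 1 } → 129/1024
edge 12 of 14 (R): { 0 1/8 | 129/1024 65/512 33/256 17/128 9/64 5/32 3/16 1/4 1/2 1 } → 257/2048
edge 13 of 14 (B): { 0 1/8 257/2048 | 129/1024 65/512 33/256 17/128 9/64 5/32 3/16 1/4 1/2 1 } → 515/4096
edge 14 of 14 (R): { 0 1/8 257/2048 | 515/4096 129/1024 65/512 33/256 17/128 9/64 5/32 3/16 1/4 1/2 1 } → 1029/8192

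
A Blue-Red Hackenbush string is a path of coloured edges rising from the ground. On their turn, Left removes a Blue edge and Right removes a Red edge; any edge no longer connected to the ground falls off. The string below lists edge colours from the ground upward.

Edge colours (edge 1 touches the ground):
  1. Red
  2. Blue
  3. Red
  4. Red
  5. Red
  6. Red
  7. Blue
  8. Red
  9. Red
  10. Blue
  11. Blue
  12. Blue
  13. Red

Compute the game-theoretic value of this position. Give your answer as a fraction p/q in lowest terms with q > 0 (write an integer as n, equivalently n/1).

-3939/4096

Recurse on prefixes of the 13-edge string Red Blue Red Red Red Red Blue Red Red Blue Blue Blue Red:
edge 1 of 13 (Red): { (no moves) | 0 } gives -1
edge 2 of 13 (Blue): { -1 | 0 } gives -1/2
edge 3 of 13 (Red): { -1 | -1/2, 0 } gives -3/4
edge 4 of 13 (Red): { -1 | -3/4, -1/2, 0 } gives -7/8
edge 5 of 13 (Red): { -1 | -7/8, -3/4, -1/2, 0 } gives -15/16
edge 6 of 13 (Red): { -1 | -15/16, -7/8, -3/4, -1/2, 0 } gives -31/32
edge 7 of 13 (Blue): { -1, -31/32 | -15/16, -7/8, -3/4, -1/2, 0 } gives -61/64
edge 8 of 13 (Red): { -1, -31/32 | -61/64, -15/16, -7/8, -3/4, -1/2, 0 } gives -123/128
edge 9 of 13 (Red): { -1, -31/32 | -123/128, -61/64, -15/16, -7/8, -3/4, -1/2, 0 } gives -247/256
edge 10 of 13 (Blue): { -1, -31/32, -247/256 | -123/128, -61/64, -15/16, -7/8, -3/4, -1/2, 0 } gives -493/512
edge 11 of 13 (Blue): { -1, -31/32, -247/256, -493/512 | -123/128, -61/64, -15/16, -7/8, -3/4, -1/2, 0 } gives -985/1024
edge 12 of 13 (Blue): { -1, -31/32, -247/256, -493/512, -985/1024 | -123/128, -61/64, -15/16, -7/8, -3/4, -1/2, 0 } gives -1969/2048
edge 13 of 13 (Red): { -1, -31/32, -247/256, -493/512, -985/1024 | -1969/2048, -123/128, -61/64, -15/16, -7/8, -3/4, -1/2, 0 } gives -3939/4096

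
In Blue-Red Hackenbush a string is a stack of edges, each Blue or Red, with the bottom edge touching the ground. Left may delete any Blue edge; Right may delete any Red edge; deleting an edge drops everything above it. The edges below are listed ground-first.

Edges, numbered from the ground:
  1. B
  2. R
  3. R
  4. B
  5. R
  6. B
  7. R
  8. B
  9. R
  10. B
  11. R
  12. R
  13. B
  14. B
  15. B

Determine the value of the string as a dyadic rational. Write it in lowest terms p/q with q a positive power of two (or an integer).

1 of 15 · B · max L 0 · min R +∞ = 1
2 of 15 · BR · max L 0 · min R 1 = 1/2
3 of 15 · BRR · max L 0 · min R 1/2 = 1/4
4 of 15 · BRRB · max L 1/4 · min R 1/2 = 3/8
5 of 15 · BRRBR · max L 1/4 · min R 3/8 = 5/16
6 of 15 · BRRBRB · max L 5/16 · min R 3/8 = 11/32
7 of 15 · BRRBRBR · max L 5/16 · min R 11/32 = 21/64
8 of 15 · BRRBRBRB · max L 21/64 · min R 11/32 = 43/128
9 of 15 · BRRBRBRBR · max L 21/64 · min R 43/128 = 85/256
10 of 15 · BRRBRBRBRB · max L 85/256 · min R 43/128 = 171/512
11 of 15 · BRRBRBRBRBR · max L 85/256 · min R 171/512 = 341/1024
12 of 15 · BRRBRBRBRBRR · max L 85/256 · min R 341/1024 = 681/2048
13 of 15 · BRRBRBRBRBRRB · max L 681/2048 · min R 341/1024 = 1363/4096
14 of 15 · BRRBRBRBRBRRBB · max L 1363/4096 · min R 341/1024 = 2727/8192
15 of 15 · BRRBRBRBRBRRBBB · max L 2727/8192 · min R 341/1024 = 5455/16384

5455/16384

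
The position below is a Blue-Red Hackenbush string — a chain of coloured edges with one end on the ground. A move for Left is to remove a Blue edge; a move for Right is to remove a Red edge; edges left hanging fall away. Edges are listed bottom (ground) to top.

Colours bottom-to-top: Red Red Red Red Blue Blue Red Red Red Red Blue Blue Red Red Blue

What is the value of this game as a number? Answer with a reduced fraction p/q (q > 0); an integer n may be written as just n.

-7117/2048

Recurse on prefixes of the 15-edge string Red Red Red Red Blue Blue Red Red Red Red Blue Blue Red Red Blue:
step 1: add Red to get R; options L={ none } R={ 0 } -> -1
step 2: add Red to get RR; options L={ none } R={ -1 0 } -> -2
step 3: add Red to get RRR; options L={ none } R={ -2 -1 0 } -> -3
step 4: add Red to get RRRR; options L={ none } R={ -3 -2 -1 0 } -> -4
step 5: add Blue to get RRRRB; options L={ -4 } R={ -3 -2 -1 0 } -> -7/2
step 6: add Blue to get RRRRBB; options L={ -4 -7/2 } R={ -3 -2 -1 0 } -> -13/4
step 7: add Red to get RRRRBBR; options L={ -4 -7/2 } R={ -13/4 -3 -2 -1 0 } -> -27/8
step 8: add Red to get RRRRBBRR; options L={ -4 -7/2 } R={ -27/8 -13/4 -3 -2 -1 0 } -> -55/16
step 9: add Red to get RRRRBBRRR; options L={ -4 -7/2 } R={ -55/16 -27/8 -13/4 -3 -2 -1 0 } -> -111/32
step 10: add Red to get RRRRBBRRRR; options L={ -4 -7/2 } R={ -111/32 -55/16 -27/8 -13/4 -3 -2 -1 0 } -> -223/64
step 11: add Blue to get RRRRBBRRRRB; options L={ -4 -7/2 -223/64 } R={ -111/32 -55/16 -27/8 -13/4 -3 -2 -1 0 } -> -445/128
step 12: add Blue to get RRRRBBRRRRBB; options L={ -4 -7/2 -223/64 -445/128 } R={ -111/32 -55/16 -27/8 -13/4 -3 -2 -1 0 } -> -889/256
step 13: add Red to get RRRRBBRRRRBBR; options L={ -4 -7/2 -223/64 -445/128 } R={ -889/256 -111/32 -55/16 -27/8 -13/4 -3 -2 -1 0 } -> -1779/512
step 14: add Red to get RRRRBBRRRRBBRR; options L={ -4 -7/2 -223/64 -445/128 } R={ -1779/512 -889/256 -111/32 -55/16 -27/8 -13/4 -3 -2 -1 0 } -> -3559/1024
step 15: add Blue to get RRRRBBRRRRBBRRB; options L={ -4 -7/2 -223/64 -445/128 -3559/1024 } R={ -1779/512 -889/256 -111/32 -55/16 -27/8 -13/4 -3 -2 -1 0 } -> -7117/2048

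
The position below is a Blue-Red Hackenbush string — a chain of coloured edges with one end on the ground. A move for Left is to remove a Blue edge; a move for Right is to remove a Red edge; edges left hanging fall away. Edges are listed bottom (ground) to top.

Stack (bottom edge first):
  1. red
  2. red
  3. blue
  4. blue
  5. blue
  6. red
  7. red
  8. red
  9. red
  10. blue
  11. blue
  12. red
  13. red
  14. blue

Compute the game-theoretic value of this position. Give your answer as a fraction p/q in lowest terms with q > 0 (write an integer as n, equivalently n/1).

Build v(s[:k]) for k = 1..14, string s = red red blue blue blue red red red red blue blue red red blue.
v(r) = { · | 0 } so -1
v(rr) = { · | -1,0 } so -2
v(rrb) = { -2 | -1,0 } so -3/2
v(rrbb) = { -2,-3/2 | -1,0 } so -5/4
v(rrbbb) = { -2,-3/2,-5/4 | -1,0 } so -9/8
v(rrbbbr) = { -2,-3/2,-5/4 | -9/8,-1,0 } so -19/16
v(rrbbbrr) = { -2,-3/2,-5/4 | -19/16,-9/8,-1,0 } so -39/32
v(rrbbbrrr) = { -2,-3/2,-5/4 | -39/32,-19/16,-9/8,-1,0 } so -79/64
v(rrbbbrrrr) = { -2,-3/2,-5/4 | -79/64,-39/32,-19/16,-9/8,-1,0 } so -159/128
v(rrbbbrrrrb) = { -2,-3/2,-5/4,-159/128 | -79/64,-39/32,-19/16,-9/8,-1,0 } so -317/256
v(rrbbbrrrrbb) = { -2,-3/2,-5/4,-159/128,-317/256 | -79/64,-39/32,-19/16,-9/8,-1,0 } so -633/512
v(rrbbbrrrrbbr) = { -2,-3/2,-5/4,-159/128,-317/256 | -633/512,-79/64,-39/32,-19/16,-9/8,-1,0 } so -1267/1024
v(rrbbbrrrrbbrr) = { -2,-3/2,-5/4,-159/128,-317/256 | -1267/1024,-633/512,-79/64,-39/32,-19/16,-9/8,-1,0 } so -2535/2048
v(rrbbbrrrrbbrrb) = { -2,-3/2,-5/4,-159/128,-317/256,-2535/2048 | -1267/1024,-633/512,-79/64,-39/32,-19/16,-9/8,-1,0 } so -5069/4096

-5069/4096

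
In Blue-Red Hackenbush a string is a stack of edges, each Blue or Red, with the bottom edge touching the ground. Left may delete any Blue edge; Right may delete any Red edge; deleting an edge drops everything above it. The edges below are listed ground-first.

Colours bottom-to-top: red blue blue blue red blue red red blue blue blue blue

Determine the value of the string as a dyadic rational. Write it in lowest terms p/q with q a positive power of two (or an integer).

-353/2048

r: Left { ∅ }, Right { 0 } = simplest -1
rb: Left { -1 }, Right { 0 } = simplest -1/2
rbb: Left { -1, -1/2 }, Right { 0 } = simplest -1/4
rbbb: Left { -1, -1/2, -1/4 }, Right { 0 } = simplest -1/8
rbbbr: Left { -1, -1/2, -1/4 }, Right { -1/8, 0 } = simplest -3/16
rbbbrb: Left { -1, -1/2, -1/4, -3/16 }, Right { -1/8, 0 } = simplest -5/32
rbbbrbr: Left { -1, -1/2, -1/4, -3/16 }, Right { -5/32, -1/8, 0 } = simplest -11/64
rbbbrbrr: Left { -1, -1/2, -1/4, -3/16 }, Right { -11/64, -5/32, -1/8, 0 } = simplest -23/128
rbbbrbrrb: Left { -1, -1/2, -1/4, -3/16, -23/128 }, Right { -11/64, -5/32, -1/8, 0 } = simplest -45/256
rbbbrbrrbb: Left { -1, -1/2, -1/4, -3/16, -23/128, -45/256 }, Right { -11/64, -5/32, -1/8, 0 } = simplest -89/512
rbbbrbrrbbb: Left { -1, -1/2, -1/4, -3/16, -23/128, -45/256, -89/512 }, Right { -11/64, -5/32, -1/8, 0 } = simplest -177/1024
rbbbrbrrbbbb: Left { -1, -1/2, -1/4, -3/16, -23/128, -45/256, -89/512, -177/1024 }, Right { -11/64, -5/32, -1/8, 0 } = simplest -353/2048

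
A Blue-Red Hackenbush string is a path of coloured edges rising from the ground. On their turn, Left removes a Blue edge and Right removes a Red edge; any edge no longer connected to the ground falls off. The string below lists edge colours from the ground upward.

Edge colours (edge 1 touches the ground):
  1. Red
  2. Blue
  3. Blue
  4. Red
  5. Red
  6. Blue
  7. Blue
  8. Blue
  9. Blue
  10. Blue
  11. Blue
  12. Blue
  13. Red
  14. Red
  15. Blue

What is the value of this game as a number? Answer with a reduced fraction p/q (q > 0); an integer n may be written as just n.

G_1 [R]  L=[—]  R=[0]  => -1
G_2 [RB]  L=[-1]  R=[0]  => -1/2
G_3 [RBB]  L=[-1,-1/2]  R=[0]  => -1/4
G_4 [RBBR]  L=[-1,-1/2]  R=[-1/4,0]  => -3/8
G_5 [RBBRR]  L=[-1,-1/2]  R=[-3/8,-1/4,0]  => -7/16
G_6 [RBBRRB]  L=[-1,-1/2,-7/16]  R=[-3/8,-1/4,0]  => -13/32
G_7 [RBBRRBB]  L=[-1,-1/2,-7/16,-13/32]  R=[-3/8,-1/4,0]  => -25/64
G_8 [RBBRRBBB]  L=[-1,-1/2,-7/16,-13/32,-25/64]  R=[-3/8,-1/4,0]  => -49/128
G_9 [RBBRRBBBB]  L=[-1,-1/2,-7/16,-13/32,-25/64,-49/128]  R=[-3/8,-1/4,0]  => -97/256
G_10 [RBBRRBBBBB]  L=[-1,-1/2,-7/16,-13/32,-25/64,-49/128,-97/256]  R=[-3/8,-1/4,0]  => -193/512
G_11 [RBBRRBBBBBB]  L=[-1,-1/2,-7/16,-13/32,-25/64,-49/128,-97/256,-193/512]  R=[-3/8,-1/4,0]  => -385/1024
G_12 [RBBRRBBBBBBB]  L=[-1,-1/2,-7/16,-13/32,-25/64,-49/128,-97/256,-193/512,-385/1024]  R=[-3/8,-1/4,0]  => -769/2048
G_13 [RBBRRBBBBBBBR]  L=[-1,-1/2,-7/16,-13/32,-25/64,-49/128,-97/256,-193/512,-385/1024]  R=[-769/2048,-3/8,-1/4,0]  => -1539/4096
G_14 [RBBRRBBBBBBBRR]  L=[-1,-1/2,-7/16,-13/32,-25/64,-49/128,-97/256,-193/512,-385/1024]  R=[-1539/4096,-769/2048,-3/8,-1/4,0]  => -3079/8192
G_15 [RBBRRBBBBBBBRRB]  L=[-1,-1/2,-7/16,-13/32,-25/64,-49/128,-97/256,-193/512,-385/1024,-3079/8192]  R=[-1539/4096,-769/2048,-3/8,-1/4,0]  => -6157/16384

-6157/16384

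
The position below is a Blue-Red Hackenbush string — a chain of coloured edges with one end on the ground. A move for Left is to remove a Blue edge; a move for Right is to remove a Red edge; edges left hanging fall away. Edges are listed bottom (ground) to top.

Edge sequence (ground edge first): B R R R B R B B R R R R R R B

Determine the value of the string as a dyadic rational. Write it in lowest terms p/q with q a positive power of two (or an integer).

g_1 [B]  L=[0]  R=[—]  -> 1
g_2 [BR]  L=[0]  R=[1]  -> 1/2
g_3 [BRR]  L=[0]  R=[1/2, 1]  -> 1/4
g_4 [BRRR]  L=[0]  R=[1/4, 1/2, 1]  -> 1/8
g_5 [BRRRB]  L=[0, 1/8]  R=[1/4, 1/2, 1]  -> 3/16
g_6 [BRRRBR]  L=[0, 1/8]  R=[3/16, 1/4, 1/2, 1]  -> 5/32
g_7 [BRRRBRB]  L=[0, 1/8, 5/32]  R=[3/16, 1/4, 1/2, 1]  -> 11/64
g_8 [BRRRBRBB]  L=[0, 1/8, 5/32, 11/64]  R=[3/16, 1/4, 1/2, 1]  -> 23/128
g_9 [BRRRBRBBR]  L=[0, 1/8, 5/32, 11/64]  R=[23/128, 3/16, 1/4, 1/2, 1]  -> 45/256
g_10 [BRRRBRBBRR]  L=[0, 1/8, 5/32, 11/64]  R=[45/256, 23/128, 3/16, 1/4, 1/2, 1]  -> 89/512
g_11 [BRRRBRBBRRR]  L=[0, 1/8, 5/32, 11/64]  R=[89/512, 45/256, 23/128, 3/16, 1/4, 1/2, 1]  -> 177/1024
g_12 [BRRRBRBBRRRR]  L=[0, 1/8, 5/32, 11/64]  R=[177/1024, 89/512, 45/256, 23/128, 3/16, 1/4, 1/2, 1]  -> 353/2048
g_13 [BRRRBRBBRRRRR]  L=[0, 1/8, 5/32, 11/64]  R=[353/2048, 177/1024, 89/512, 45/256, 23/128, 3/16, 1/4, 1/2, 1]  -> 705/4096
g_14 [BRRRBRBBRRRRRR]  L=[0, 1/8, 5/32, 11/64]  R=[705/4096, 353/2048, 177/1024, 89/512, 45/256, 23/128, 3/16, 1/4, 1/2, 1]  -> 1409/8192
g_15 [BRRRBRBBRRRRRRB]  L=[0, 1/8, 5/32, 11/64, 1409/8192]  R=[705/4096, 353/2048, 177/1024, 89/512, 45/256, 23/128, 3/16, 1/4, 1/2, 1]  -> 2819/16384

2819/16384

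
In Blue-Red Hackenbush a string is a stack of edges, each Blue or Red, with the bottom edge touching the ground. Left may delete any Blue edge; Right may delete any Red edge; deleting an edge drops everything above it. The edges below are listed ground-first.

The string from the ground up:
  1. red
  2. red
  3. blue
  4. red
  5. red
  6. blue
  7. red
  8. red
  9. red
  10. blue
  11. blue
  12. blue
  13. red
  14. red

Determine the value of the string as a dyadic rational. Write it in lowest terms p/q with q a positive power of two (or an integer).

-7623/4096

1 of 14 · r · max L −∞ · min R 0 => -1
2 of 14 · rr · max L −∞ · min R -1 => -2
3 of 14 · rrb · max L -2 · min R -1 => -3/2
4 of 14 · rrbr · max L -2 · min R -3/2 => -7/4
5 of 14 · rrbrr · max L -2 · min R -7/4 => -15/8
6 of 14 · rrbrrb · max L -15/8 · min R -7/4 => -29/16
7 of 14 · rrbrrbr · max L -15/8 · min R -29/16 => -59/32
8 of 14 · rrbrrbrr · max L -15/8 · min R -59/32 => -119/64
9 of 14 · rrbrrbrrr · max L -15/8 · min R -119/64 => -239/128
10 of 14 · rrbrrbrrrb · max L -239/128 · min R -119/64 => -477/256
11 of 14 · rrbrrbrrrbb · max L -477/256 · min R -119/64 => -953/512
12 of 14 · rrbrrbrrrbbb · max L -953/512 · min R -119/64 => -1905/1024
13 of 14 · rrbrrbrrrbbbr · max L -953/512 · min R -1905/1024 => -3811/2048
14 of 14 · rrbrrbrrrbbbrr · max L -953/512 · min R -3811/2048 => -7623/4096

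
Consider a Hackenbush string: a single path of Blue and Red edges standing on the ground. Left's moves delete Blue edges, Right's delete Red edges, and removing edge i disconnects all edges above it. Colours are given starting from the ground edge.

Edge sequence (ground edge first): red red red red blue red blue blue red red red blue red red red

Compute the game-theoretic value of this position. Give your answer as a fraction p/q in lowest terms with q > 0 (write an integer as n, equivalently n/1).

Build G(s[:k]) for k = 1..15, string s = red red red red blue red blue blue red red red blue red red red.
G(r) = {  | 0 } => -1
G(rr) = {  | -1; 0 } => -2
G(rrr) = {  | -2; -1; 0 } => -3
G(rrrr) = {  | -3; -2; -1; 0 } => -4
G(rrrrb) = { -4 | -3; -2; -1; 0 } => -7/2
G(rrrrbr) = { -4 | -7/2; -3; -2; -1; 0 } => -15/4
G(rrrrbrb) = { -4; -15/4 | -7/2; -3; -2; -1; 0 } => -29/8
G(rrrrbrbb) = { -4; -15/4; -29/8 | -7/2; -3; -2; -1; 0 } => -57/16
G(rrrrbrbbr) = { -4; -15/4; -29/8 | -57/16; -7/2; -3; -2; -1; 0 } => -115/32
G(rrrrbrbbrr) = { -4; -15/4; -29/8 | -115/32; -57/16; -7/2; -3; -2; -1; 0 } => -231/64
G(rrrrbrbbrrr) = { -4; -15/4; -29/8 | -231/64; -115/32; -57/16; -7/2; -3; -2; -1; 0 } => -463/128
G(rrrrbrbbrrrb) = { -4; -15/4; -29/8; -463/128 | -231/64; -115/32; -57/16; -7/2; -3; -2; -1; 0 } => -925/256
G(rrrrbrbbrrrbr) = { -4; -15/4; -29/8; -463/128 | -925/256; -231/64; -115/32; -57/16; -7/2; -3; -2; -1; 0 } => -1851/512
G(rrrrbrbbrrrbrr) = { -4; -15/4; -29/8; -463/128 | -1851/512; -925/256; -231/64; -115/32; -57/16; -7/2; -3; -2; -1; 0 } => -3703/1024
G(rrrrbrbbrrrbrrr) = { -4; -15/4; -29/8; -463/128 | -3703/1024; -1851/512; -925/256; -231/64; -115/32; -57/16; -7/2; -3; -2; -1; 0 } => -7407/2048

-7407/2048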